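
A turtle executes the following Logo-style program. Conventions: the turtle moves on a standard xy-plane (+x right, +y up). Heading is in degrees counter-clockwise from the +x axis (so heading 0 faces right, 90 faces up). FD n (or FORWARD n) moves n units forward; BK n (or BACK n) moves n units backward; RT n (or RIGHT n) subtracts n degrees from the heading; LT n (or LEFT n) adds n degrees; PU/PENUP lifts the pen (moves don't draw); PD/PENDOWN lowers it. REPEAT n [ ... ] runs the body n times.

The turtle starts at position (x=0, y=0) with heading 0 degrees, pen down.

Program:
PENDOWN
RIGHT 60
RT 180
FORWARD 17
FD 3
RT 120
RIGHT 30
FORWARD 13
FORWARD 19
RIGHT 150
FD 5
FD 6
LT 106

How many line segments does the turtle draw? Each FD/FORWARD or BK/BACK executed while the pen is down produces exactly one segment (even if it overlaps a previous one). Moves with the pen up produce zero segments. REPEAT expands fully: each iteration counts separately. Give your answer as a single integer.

Executing turtle program step by step:
Start: pos=(0,0), heading=0, pen down
PD: pen down
RT 60: heading 0 -> 300
RT 180: heading 300 -> 120
FD 17: (0,0) -> (-8.5,14.722) [heading=120, draw]
FD 3: (-8.5,14.722) -> (-10,17.321) [heading=120, draw]
RT 120: heading 120 -> 0
RT 30: heading 0 -> 330
FD 13: (-10,17.321) -> (1.258,10.821) [heading=330, draw]
FD 19: (1.258,10.821) -> (17.713,1.321) [heading=330, draw]
RT 150: heading 330 -> 180
FD 5: (17.713,1.321) -> (12.713,1.321) [heading=180, draw]
FD 6: (12.713,1.321) -> (6.713,1.321) [heading=180, draw]
LT 106: heading 180 -> 286
Final: pos=(6.713,1.321), heading=286, 6 segment(s) drawn
Segments drawn: 6

Answer: 6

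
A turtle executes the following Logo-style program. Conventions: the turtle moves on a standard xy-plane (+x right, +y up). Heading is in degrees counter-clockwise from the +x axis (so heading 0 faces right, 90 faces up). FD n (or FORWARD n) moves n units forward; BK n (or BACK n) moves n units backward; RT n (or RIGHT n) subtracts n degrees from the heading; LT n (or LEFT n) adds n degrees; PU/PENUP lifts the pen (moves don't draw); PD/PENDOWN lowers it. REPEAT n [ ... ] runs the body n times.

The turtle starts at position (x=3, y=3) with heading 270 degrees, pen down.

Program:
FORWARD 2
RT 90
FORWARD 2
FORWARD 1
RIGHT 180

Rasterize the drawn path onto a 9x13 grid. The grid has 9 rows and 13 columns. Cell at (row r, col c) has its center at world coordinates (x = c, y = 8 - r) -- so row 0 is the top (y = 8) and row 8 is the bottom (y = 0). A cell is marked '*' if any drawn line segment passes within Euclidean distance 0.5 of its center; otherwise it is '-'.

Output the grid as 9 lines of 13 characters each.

Answer: -------------
-------------
-------------
-------------
-------------
---*---------
---*---------
****---------
-------------

Derivation:
Segment 0: (3,3) -> (3,1)
Segment 1: (3,1) -> (1,1)
Segment 2: (1,1) -> (-0,1)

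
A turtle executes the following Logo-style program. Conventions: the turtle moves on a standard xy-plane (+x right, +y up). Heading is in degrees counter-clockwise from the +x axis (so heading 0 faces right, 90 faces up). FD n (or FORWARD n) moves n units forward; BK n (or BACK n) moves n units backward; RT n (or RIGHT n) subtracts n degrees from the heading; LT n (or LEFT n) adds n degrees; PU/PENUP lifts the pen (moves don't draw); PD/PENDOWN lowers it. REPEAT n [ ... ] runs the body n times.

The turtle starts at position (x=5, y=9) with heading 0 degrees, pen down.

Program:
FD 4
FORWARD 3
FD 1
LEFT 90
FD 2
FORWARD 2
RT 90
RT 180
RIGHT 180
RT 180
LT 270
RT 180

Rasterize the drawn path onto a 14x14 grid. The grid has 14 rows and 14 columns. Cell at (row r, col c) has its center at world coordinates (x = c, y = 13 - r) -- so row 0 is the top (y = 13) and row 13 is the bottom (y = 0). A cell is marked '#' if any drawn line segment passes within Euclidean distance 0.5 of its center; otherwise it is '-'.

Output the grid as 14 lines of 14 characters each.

Answer: -------------#
-------------#
-------------#
-------------#
-----#########
--------------
--------------
--------------
--------------
--------------
--------------
--------------
--------------
--------------

Derivation:
Segment 0: (5,9) -> (9,9)
Segment 1: (9,9) -> (12,9)
Segment 2: (12,9) -> (13,9)
Segment 3: (13,9) -> (13,11)
Segment 4: (13,11) -> (13,13)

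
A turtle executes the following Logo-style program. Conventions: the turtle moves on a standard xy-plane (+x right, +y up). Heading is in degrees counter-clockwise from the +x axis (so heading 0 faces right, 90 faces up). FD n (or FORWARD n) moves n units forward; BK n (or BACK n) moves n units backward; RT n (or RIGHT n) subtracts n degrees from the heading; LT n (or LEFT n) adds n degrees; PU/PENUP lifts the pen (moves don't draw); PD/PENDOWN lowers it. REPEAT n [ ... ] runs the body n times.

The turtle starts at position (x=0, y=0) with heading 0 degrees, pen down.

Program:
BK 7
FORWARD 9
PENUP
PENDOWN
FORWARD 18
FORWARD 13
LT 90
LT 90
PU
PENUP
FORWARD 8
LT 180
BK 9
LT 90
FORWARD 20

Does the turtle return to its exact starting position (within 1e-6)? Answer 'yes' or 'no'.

Answer: no

Derivation:
Executing turtle program step by step:
Start: pos=(0,0), heading=0, pen down
BK 7: (0,0) -> (-7,0) [heading=0, draw]
FD 9: (-7,0) -> (2,0) [heading=0, draw]
PU: pen up
PD: pen down
FD 18: (2,0) -> (20,0) [heading=0, draw]
FD 13: (20,0) -> (33,0) [heading=0, draw]
LT 90: heading 0 -> 90
LT 90: heading 90 -> 180
PU: pen up
PU: pen up
FD 8: (33,0) -> (25,0) [heading=180, move]
LT 180: heading 180 -> 0
BK 9: (25,0) -> (16,0) [heading=0, move]
LT 90: heading 0 -> 90
FD 20: (16,0) -> (16,20) [heading=90, move]
Final: pos=(16,20), heading=90, 4 segment(s) drawn

Start position: (0, 0)
Final position: (16, 20)
Distance = 25.612; >= 1e-6 -> NOT closed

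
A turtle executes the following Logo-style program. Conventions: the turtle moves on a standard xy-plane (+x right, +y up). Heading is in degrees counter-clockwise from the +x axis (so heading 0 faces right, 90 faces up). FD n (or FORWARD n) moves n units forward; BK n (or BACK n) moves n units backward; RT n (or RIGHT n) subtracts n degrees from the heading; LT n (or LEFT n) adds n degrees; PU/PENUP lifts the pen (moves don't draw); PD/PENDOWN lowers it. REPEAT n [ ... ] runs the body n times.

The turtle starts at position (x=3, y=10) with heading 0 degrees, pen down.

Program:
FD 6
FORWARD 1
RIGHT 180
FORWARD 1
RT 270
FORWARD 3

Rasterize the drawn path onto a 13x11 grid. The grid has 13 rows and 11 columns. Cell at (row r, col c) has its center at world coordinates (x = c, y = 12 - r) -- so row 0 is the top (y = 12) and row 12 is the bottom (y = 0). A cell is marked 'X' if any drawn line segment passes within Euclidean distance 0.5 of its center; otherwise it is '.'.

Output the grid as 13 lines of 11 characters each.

Answer: ...........
...........
...XXXXXXXX
.........X.
.........X.
.........X.
...........
...........
...........
...........
...........
...........
...........

Derivation:
Segment 0: (3,10) -> (9,10)
Segment 1: (9,10) -> (10,10)
Segment 2: (10,10) -> (9,10)
Segment 3: (9,10) -> (9,7)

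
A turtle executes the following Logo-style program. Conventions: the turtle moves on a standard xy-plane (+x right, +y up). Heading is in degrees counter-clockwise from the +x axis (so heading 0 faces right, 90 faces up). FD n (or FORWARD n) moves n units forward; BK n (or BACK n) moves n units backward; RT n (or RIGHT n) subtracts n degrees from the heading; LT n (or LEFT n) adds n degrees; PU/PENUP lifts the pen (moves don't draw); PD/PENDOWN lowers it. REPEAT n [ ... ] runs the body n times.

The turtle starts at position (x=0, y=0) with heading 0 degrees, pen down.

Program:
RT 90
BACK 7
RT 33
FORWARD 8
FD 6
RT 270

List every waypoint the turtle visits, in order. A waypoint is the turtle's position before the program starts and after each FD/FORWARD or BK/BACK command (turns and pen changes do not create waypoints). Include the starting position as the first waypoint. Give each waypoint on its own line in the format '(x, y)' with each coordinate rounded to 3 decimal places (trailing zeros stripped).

Answer: (0, 0)
(0, 7)
(-4.357, 0.291)
(-7.625, -4.741)

Derivation:
Executing turtle program step by step:
Start: pos=(0,0), heading=0, pen down
RT 90: heading 0 -> 270
BK 7: (0,0) -> (0,7) [heading=270, draw]
RT 33: heading 270 -> 237
FD 8: (0,7) -> (-4.357,0.291) [heading=237, draw]
FD 6: (-4.357,0.291) -> (-7.625,-4.741) [heading=237, draw]
RT 270: heading 237 -> 327
Final: pos=(-7.625,-4.741), heading=327, 3 segment(s) drawn
Waypoints (4 total):
(0, 0)
(0, 7)
(-4.357, 0.291)
(-7.625, -4.741)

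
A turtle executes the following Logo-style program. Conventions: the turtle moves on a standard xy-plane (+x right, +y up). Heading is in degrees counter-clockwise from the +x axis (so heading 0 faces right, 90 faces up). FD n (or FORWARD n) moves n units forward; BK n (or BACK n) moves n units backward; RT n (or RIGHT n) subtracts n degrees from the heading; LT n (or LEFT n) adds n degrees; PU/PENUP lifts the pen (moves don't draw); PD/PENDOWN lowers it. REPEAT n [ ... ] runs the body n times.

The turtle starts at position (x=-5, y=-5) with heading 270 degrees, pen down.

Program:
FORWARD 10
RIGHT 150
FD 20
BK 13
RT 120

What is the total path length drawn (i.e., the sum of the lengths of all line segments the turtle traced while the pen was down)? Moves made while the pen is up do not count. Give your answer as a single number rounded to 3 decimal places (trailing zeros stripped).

Answer: 43

Derivation:
Executing turtle program step by step:
Start: pos=(-5,-5), heading=270, pen down
FD 10: (-5,-5) -> (-5,-15) [heading=270, draw]
RT 150: heading 270 -> 120
FD 20: (-5,-15) -> (-15,2.321) [heading=120, draw]
BK 13: (-15,2.321) -> (-8.5,-8.938) [heading=120, draw]
RT 120: heading 120 -> 0
Final: pos=(-8.5,-8.938), heading=0, 3 segment(s) drawn

Segment lengths:
  seg 1: (-5,-5) -> (-5,-15), length = 10
  seg 2: (-5,-15) -> (-15,2.321), length = 20
  seg 3: (-15,2.321) -> (-8.5,-8.938), length = 13
Total = 43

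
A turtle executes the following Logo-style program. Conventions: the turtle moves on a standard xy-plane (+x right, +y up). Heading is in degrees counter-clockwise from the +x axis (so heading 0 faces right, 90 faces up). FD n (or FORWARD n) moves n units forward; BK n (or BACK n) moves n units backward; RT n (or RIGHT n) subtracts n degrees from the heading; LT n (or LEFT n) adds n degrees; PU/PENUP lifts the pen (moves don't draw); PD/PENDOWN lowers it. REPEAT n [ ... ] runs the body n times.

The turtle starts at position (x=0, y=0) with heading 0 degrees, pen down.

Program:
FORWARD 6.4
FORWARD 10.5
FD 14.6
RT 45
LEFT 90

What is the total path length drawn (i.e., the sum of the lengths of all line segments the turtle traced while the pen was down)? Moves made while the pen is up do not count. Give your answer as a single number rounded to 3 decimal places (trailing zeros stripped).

Answer: 31.5

Derivation:
Executing turtle program step by step:
Start: pos=(0,0), heading=0, pen down
FD 6.4: (0,0) -> (6.4,0) [heading=0, draw]
FD 10.5: (6.4,0) -> (16.9,0) [heading=0, draw]
FD 14.6: (16.9,0) -> (31.5,0) [heading=0, draw]
RT 45: heading 0 -> 315
LT 90: heading 315 -> 45
Final: pos=(31.5,0), heading=45, 3 segment(s) drawn

Segment lengths:
  seg 1: (0,0) -> (6.4,0), length = 6.4
  seg 2: (6.4,0) -> (16.9,0), length = 10.5
  seg 3: (16.9,0) -> (31.5,0), length = 14.6
Total = 31.5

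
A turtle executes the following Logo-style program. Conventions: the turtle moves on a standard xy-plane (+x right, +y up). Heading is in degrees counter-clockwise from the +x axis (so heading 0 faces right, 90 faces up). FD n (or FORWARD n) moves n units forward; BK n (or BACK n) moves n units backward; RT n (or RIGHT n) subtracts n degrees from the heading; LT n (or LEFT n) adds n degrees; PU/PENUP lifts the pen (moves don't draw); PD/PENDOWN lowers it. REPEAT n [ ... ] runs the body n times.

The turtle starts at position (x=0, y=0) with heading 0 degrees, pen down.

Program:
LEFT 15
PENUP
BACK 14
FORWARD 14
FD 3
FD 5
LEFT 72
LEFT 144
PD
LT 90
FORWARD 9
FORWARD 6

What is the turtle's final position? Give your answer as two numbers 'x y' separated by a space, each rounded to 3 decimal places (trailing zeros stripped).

Executing turtle program step by step:
Start: pos=(0,0), heading=0, pen down
LT 15: heading 0 -> 15
PU: pen up
BK 14: (0,0) -> (-13.523,-3.623) [heading=15, move]
FD 14: (-13.523,-3.623) -> (0,0) [heading=15, move]
FD 3: (0,0) -> (2.898,0.776) [heading=15, move]
FD 5: (2.898,0.776) -> (7.727,2.071) [heading=15, move]
LT 72: heading 15 -> 87
LT 144: heading 87 -> 231
PD: pen down
LT 90: heading 231 -> 321
FD 9: (7.727,2.071) -> (14.722,-3.593) [heading=321, draw]
FD 6: (14.722,-3.593) -> (19.385,-7.369) [heading=321, draw]
Final: pos=(19.385,-7.369), heading=321, 2 segment(s) drawn

Answer: 19.385 -7.369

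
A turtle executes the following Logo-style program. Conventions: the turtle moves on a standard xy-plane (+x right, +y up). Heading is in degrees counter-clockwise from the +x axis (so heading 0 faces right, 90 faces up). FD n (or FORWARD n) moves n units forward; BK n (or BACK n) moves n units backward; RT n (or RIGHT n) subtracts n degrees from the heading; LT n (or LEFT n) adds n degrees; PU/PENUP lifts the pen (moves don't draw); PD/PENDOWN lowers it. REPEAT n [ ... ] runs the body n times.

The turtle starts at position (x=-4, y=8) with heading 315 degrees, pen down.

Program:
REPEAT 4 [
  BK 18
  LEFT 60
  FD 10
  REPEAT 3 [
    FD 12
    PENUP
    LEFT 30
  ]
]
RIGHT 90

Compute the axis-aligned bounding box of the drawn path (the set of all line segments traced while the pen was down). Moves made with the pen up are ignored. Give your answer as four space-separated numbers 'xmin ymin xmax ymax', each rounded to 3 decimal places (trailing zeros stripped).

Answer: -16.728 8 4.522 26.422

Derivation:
Executing turtle program step by step:
Start: pos=(-4,8), heading=315, pen down
REPEAT 4 [
  -- iteration 1/4 --
  BK 18: (-4,8) -> (-16.728,20.728) [heading=315, draw]
  LT 60: heading 315 -> 15
  FD 10: (-16.728,20.728) -> (-7.069,23.316) [heading=15, draw]
  REPEAT 3 [
    -- iteration 1/3 --
    FD 12: (-7.069,23.316) -> (4.522,26.422) [heading=15, draw]
    PU: pen up
    LT 30: heading 15 -> 45
    -- iteration 2/3 --
    FD 12: (4.522,26.422) -> (13.008,34.907) [heading=45, move]
    PU: pen up
    LT 30: heading 45 -> 75
    -- iteration 3/3 --
    FD 12: (13.008,34.907) -> (16.114,46.498) [heading=75, move]
    PU: pen up
    LT 30: heading 75 -> 105
  ]
  -- iteration 2/4 --
  BK 18: (16.114,46.498) -> (20.772,29.112) [heading=105, move]
  LT 60: heading 105 -> 165
  FD 10: (20.772,29.112) -> (11.113,31.7) [heading=165, move]
  REPEAT 3 [
    -- iteration 1/3 --
    FD 12: (11.113,31.7) -> (-0.478,34.806) [heading=165, move]
    PU: pen up
    LT 30: heading 165 -> 195
    -- iteration 2/3 --
    FD 12: (-0.478,34.806) -> (-12.069,31.7) [heading=195, move]
    PU: pen up
    LT 30: heading 195 -> 225
    -- iteration 3/3 --
    FD 12: (-12.069,31.7) -> (-20.554,23.215) [heading=225, move]
    PU: pen up
    LT 30: heading 225 -> 255
  ]
  -- iteration 3/4 --
  BK 18: (-20.554,23.215) -> (-15.896,40.601) [heading=255, move]
  LT 60: heading 255 -> 315
  FD 10: (-15.896,40.601) -> (-8.825,33.53) [heading=315, move]
  REPEAT 3 [
    -- iteration 1/3 --
    FD 12: (-8.825,33.53) -> (-0.339,25.045) [heading=315, move]
    PU: pen up
    LT 30: heading 315 -> 345
    -- iteration 2/3 --
    FD 12: (-0.339,25.045) -> (11.252,21.939) [heading=345, move]
    PU: pen up
    LT 30: heading 345 -> 15
    -- iteration 3/3 --
    FD 12: (11.252,21.939) -> (22.843,25.045) [heading=15, move]
    PU: pen up
    LT 30: heading 15 -> 45
  ]
  -- iteration 4/4 --
  BK 18: (22.843,25.045) -> (10.115,12.317) [heading=45, move]
  LT 60: heading 45 -> 105
  FD 10: (10.115,12.317) -> (7.527,21.976) [heading=105, move]
  REPEAT 3 [
    -- iteration 1/3 --
    FD 12: (7.527,21.976) -> (4.421,33.567) [heading=105, move]
    PU: pen up
    LT 30: heading 105 -> 135
    -- iteration 2/3 --
    FD 12: (4.421,33.567) -> (-4.064,42.053) [heading=135, move]
    PU: pen up
    LT 30: heading 135 -> 165
    -- iteration 3/3 --
    FD 12: (-4.064,42.053) -> (-15.655,45.158) [heading=165, move]
    PU: pen up
    LT 30: heading 165 -> 195
  ]
]
RT 90: heading 195 -> 105
Final: pos=(-15.655,45.158), heading=105, 3 segment(s) drawn

Segment endpoints: x in {-16.728, -7.069, -4, 4.522}, y in {8, 20.728, 23.316, 26.422}
xmin=-16.728, ymin=8, xmax=4.522, ymax=26.422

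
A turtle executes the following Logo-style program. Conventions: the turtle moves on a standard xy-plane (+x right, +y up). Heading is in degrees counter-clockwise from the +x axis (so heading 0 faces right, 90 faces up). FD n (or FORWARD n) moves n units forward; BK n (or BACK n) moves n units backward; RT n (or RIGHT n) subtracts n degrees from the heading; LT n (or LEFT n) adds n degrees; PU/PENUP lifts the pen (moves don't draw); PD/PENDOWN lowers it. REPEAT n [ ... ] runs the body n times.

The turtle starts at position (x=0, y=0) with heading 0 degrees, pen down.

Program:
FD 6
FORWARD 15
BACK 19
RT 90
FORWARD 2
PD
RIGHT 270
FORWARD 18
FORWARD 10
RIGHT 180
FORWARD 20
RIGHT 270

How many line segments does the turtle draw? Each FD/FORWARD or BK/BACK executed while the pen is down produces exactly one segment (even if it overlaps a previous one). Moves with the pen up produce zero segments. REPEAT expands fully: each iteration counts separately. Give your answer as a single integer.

Answer: 7

Derivation:
Executing turtle program step by step:
Start: pos=(0,0), heading=0, pen down
FD 6: (0,0) -> (6,0) [heading=0, draw]
FD 15: (6,0) -> (21,0) [heading=0, draw]
BK 19: (21,0) -> (2,0) [heading=0, draw]
RT 90: heading 0 -> 270
FD 2: (2,0) -> (2,-2) [heading=270, draw]
PD: pen down
RT 270: heading 270 -> 0
FD 18: (2,-2) -> (20,-2) [heading=0, draw]
FD 10: (20,-2) -> (30,-2) [heading=0, draw]
RT 180: heading 0 -> 180
FD 20: (30,-2) -> (10,-2) [heading=180, draw]
RT 270: heading 180 -> 270
Final: pos=(10,-2), heading=270, 7 segment(s) drawn
Segments drawn: 7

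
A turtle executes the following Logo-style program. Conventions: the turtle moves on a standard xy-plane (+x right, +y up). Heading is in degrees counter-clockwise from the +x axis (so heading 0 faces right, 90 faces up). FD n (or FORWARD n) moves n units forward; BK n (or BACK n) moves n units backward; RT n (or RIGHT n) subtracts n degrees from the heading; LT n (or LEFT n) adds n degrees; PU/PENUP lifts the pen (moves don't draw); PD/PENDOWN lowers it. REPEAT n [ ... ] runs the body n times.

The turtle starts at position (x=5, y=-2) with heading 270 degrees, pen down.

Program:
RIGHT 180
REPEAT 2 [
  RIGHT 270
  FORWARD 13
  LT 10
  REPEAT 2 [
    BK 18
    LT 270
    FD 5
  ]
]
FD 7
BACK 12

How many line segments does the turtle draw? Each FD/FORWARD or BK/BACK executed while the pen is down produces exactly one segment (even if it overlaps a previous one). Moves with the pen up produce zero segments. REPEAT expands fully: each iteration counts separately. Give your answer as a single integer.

Executing turtle program step by step:
Start: pos=(5,-2), heading=270, pen down
RT 180: heading 270 -> 90
REPEAT 2 [
  -- iteration 1/2 --
  RT 270: heading 90 -> 180
  FD 13: (5,-2) -> (-8,-2) [heading=180, draw]
  LT 10: heading 180 -> 190
  REPEAT 2 [
    -- iteration 1/2 --
    BK 18: (-8,-2) -> (9.727,1.126) [heading=190, draw]
    LT 270: heading 190 -> 100
    FD 5: (9.727,1.126) -> (8.858,6.05) [heading=100, draw]
    -- iteration 2/2 --
    BK 18: (8.858,6.05) -> (11.984,-11.677) [heading=100, draw]
    LT 270: heading 100 -> 10
    FD 5: (11.984,-11.677) -> (16.908,-10.809) [heading=10, draw]
  ]
  -- iteration 2/2 --
  RT 270: heading 10 -> 100
  FD 13: (16.908,-10.809) -> (14.651,1.994) [heading=100, draw]
  LT 10: heading 100 -> 110
  REPEAT 2 [
    -- iteration 1/2 --
    BK 18: (14.651,1.994) -> (20.807,-14.921) [heading=110, draw]
    LT 270: heading 110 -> 20
    FD 5: (20.807,-14.921) -> (25.505,-13.21) [heading=20, draw]
    -- iteration 2/2 --
    BK 18: (25.505,-13.21) -> (8.591,-19.367) [heading=20, draw]
    LT 270: heading 20 -> 290
    FD 5: (8.591,-19.367) -> (10.301,-24.065) [heading=290, draw]
  ]
]
FD 7: (10.301,-24.065) -> (12.695,-30.643) [heading=290, draw]
BK 12: (12.695,-30.643) -> (8.591,-19.367) [heading=290, draw]
Final: pos=(8.591,-19.367), heading=290, 12 segment(s) drawn
Segments drawn: 12

Answer: 12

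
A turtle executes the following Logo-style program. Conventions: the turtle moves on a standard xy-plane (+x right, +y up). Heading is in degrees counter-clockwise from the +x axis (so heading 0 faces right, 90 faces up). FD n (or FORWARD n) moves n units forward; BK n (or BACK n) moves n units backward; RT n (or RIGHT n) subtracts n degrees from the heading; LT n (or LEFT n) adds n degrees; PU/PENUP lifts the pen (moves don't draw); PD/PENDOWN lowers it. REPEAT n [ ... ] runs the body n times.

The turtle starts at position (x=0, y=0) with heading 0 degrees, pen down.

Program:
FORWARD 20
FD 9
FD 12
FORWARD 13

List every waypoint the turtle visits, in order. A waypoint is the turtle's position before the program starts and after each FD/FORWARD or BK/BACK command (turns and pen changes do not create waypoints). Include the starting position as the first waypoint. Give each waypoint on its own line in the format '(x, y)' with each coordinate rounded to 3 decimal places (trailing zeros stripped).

Answer: (0, 0)
(20, 0)
(29, 0)
(41, 0)
(54, 0)

Derivation:
Executing turtle program step by step:
Start: pos=(0,0), heading=0, pen down
FD 20: (0,0) -> (20,0) [heading=0, draw]
FD 9: (20,0) -> (29,0) [heading=0, draw]
FD 12: (29,0) -> (41,0) [heading=0, draw]
FD 13: (41,0) -> (54,0) [heading=0, draw]
Final: pos=(54,0), heading=0, 4 segment(s) drawn
Waypoints (5 total):
(0, 0)
(20, 0)
(29, 0)
(41, 0)
(54, 0)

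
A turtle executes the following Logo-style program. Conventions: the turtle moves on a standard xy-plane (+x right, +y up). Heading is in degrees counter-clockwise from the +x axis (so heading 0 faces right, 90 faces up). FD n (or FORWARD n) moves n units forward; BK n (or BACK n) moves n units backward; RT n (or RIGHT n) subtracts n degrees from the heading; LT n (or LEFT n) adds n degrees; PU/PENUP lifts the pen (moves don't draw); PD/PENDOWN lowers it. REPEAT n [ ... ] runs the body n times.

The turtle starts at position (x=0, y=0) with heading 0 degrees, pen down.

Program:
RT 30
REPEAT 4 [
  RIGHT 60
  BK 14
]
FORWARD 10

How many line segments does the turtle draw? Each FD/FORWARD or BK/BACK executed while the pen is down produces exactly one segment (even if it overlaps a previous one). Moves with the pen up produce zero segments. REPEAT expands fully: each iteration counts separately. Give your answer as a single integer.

Executing turtle program step by step:
Start: pos=(0,0), heading=0, pen down
RT 30: heading 0 -> 330
REPEAT 4 [
  -- iteration 1/4 --
  RT 60: heading 330 -> 270
  BK 14: (0,0) -> (0,14) [heading=270, draw]
  -- iteration 2/4 --
  RT 60: heading 270 -> 210
  BK 14: (0,14) -> (12.124,21) [heading=210, draw]
  -- iteration 3/4 --
  RT 60: heading 210 -> 150
  BK 14: (12.124,21) -> (24.249,14) [heading=150, draw]
  -- iteration 4/4 --
  RT 60: heading 150 -> 90
  BK 14: (24.249,14) -> (24.249,0) [heading=90, draw]
]
FD 10: (24.249,0) -> (24.249,10) [heading=90, draw]
Final: pos=(24.249,10), heading=90, 5 segment(s) drawn
Segments drawn: 5

Answer: 5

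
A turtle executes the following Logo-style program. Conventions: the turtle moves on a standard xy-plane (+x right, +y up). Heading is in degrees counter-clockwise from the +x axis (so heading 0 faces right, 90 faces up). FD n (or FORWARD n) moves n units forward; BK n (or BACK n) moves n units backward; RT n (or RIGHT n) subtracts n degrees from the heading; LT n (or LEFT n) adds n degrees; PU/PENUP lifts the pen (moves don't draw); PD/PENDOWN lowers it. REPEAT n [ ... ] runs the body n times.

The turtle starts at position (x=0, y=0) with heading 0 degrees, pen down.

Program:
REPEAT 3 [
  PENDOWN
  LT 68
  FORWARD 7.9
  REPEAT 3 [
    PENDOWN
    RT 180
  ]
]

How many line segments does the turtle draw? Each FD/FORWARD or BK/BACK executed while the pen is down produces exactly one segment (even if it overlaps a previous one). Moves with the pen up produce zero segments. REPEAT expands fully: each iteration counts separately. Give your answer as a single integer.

Answer: 3

Derivation:
Executing turtle program step by step:
Start: pos=(0,0), heading=0, pen down
REPEAT 3 [
  -- iteration 1/3 --
  PD: pen down
  LT 68: heading 0 -> 68
  FD 7.9: (0,0) -> (2.959,7.325) [heading=68, draw]
  REPEAT 3 [
    -- iteration 1/3 --
    PD: pen down
    RT 180: heading 68 -> 248
    -- iteration 2/3 --
    PD: pen down
    RT 180: heading 248 -> 68
    -- iteration 3/3 --
    PD: pen down
    RT 180: heading 68 -> 248
  ]
  -- iteration 2/3 --
  PD: pen down
  LT 68: heading 248 -> 316
  FD 7.9: (2.959,7.325) -> (8.642,1.837) [heading=316, draw]
  REPEAT 3 [
    -- iteration 1/3 --
    PD: pen down
    RT 180: heading 316 -> 136
    -- iteration 2/3 --
    PD: pen down
    RT 180: heading 136 -> 316
    -- iteration 3/3 --
    PD: pen down
    RT 180: heading 316 -> 136
  ]
  -- iteration 3/3 --
  PD: pen down
  LT 68: heading 136 -> 204
  FD 7.9: (8.642,1.837) -> (1.425,-1.376) [heading=204, draw]
  REPEAT 3 [
    -- iteration 1/3 --
    PD: pen down
    RT 180: heading 204 -> 24
    -- iteration 2/3 --
    PD: pen down
    RT 180: heading 24 -> 204
    -- iteration 3/3 --
    PD: pen down
    RT 180: heading 204 -> 24
  ]
]
Final: pos=(1.425,-1.376), heading=24, 3 segment(s) drawn
Segments drawn: 3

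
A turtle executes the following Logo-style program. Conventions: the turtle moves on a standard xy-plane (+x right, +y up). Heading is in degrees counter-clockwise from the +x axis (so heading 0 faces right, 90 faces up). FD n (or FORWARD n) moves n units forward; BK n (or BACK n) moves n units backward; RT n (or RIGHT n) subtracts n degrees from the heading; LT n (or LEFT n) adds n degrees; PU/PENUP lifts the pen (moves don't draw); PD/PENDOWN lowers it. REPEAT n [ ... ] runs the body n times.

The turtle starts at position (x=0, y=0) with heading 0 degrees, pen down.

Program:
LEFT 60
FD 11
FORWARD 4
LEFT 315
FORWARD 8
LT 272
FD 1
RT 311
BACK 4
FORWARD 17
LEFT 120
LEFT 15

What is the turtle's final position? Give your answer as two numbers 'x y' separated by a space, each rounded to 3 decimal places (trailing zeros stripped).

Executing turtle program step by step:
Start: pos=(0,0), heading=0, pen down
LT 60: heading 0 -> 60
FD 11: (0,0) -> (5.5,9.526) [heading=60, draw]
FD 4: (5.5,9.526) -> (7.5,12.99) [heading=60, draw]
LT 315: heading 60 -> 15
FD 8: (7.5,12.99) -> (15.227,15.061) [heading=15, draw]
LT 272: heading 15 -> 287
FD 1: (15.227,15.061) -> (15.52,14.105) [heading=287, draw]
RT 311: heading 287 -> 336
BK 4: (15.52,14.105) -> (11.866,15.732) [heading=336, draw]
FD 17: (11.866,15.732) -> (27.396,8.817) [heading=336, draw]
LT 120: heading 336 -> 96
LT 15: heading 96 -> 111
Final: pos=(27.396,8.817), heading=111, 6 segment(s) drawn

Answer: 27.396 8.817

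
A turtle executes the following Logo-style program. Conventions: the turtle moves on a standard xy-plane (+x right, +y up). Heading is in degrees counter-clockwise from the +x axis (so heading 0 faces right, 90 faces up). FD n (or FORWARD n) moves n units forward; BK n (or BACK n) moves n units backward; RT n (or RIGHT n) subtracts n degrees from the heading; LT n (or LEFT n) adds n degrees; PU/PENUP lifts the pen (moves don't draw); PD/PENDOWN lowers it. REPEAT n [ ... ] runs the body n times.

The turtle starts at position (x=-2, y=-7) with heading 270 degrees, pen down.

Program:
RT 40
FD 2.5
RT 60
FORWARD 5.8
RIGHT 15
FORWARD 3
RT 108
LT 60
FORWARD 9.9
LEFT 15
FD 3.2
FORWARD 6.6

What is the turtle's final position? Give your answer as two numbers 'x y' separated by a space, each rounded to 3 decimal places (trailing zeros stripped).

Answer: -20.125 11.138

Derivation:
Executing turtle program step by step:
Start: pos=(-2,-7), heading=270, pen down
RT 40: heading 270 -> 230
FD 2.5: (-2,-7) -> (-3.607,-8.915) [heading=230, draw]
RT 60: heading 230 -> 170
FD 5.8: (-3.607,-8.915) -> (-9.319,-7.908) [heading=170, draw]
RT 15: heading 170 -> 155
FD 3: (-9.319,-7.908) -> (-12.038,-6.64) [heading=155, draw]
RT 108: heading 155 -> 47
LT 60: heading 47 -> 107
FD 9.9: (-12.038,-6.64) -> (-14.932,2.827) [heading=107, draw]
LT 15: heading 107 -> 122
FD 3.2: (-14.932,2.827) -> (-16.628,5.541) [heading=122, draw]
FD 6.6: (-16.628,5.541) -> (-20.125,11.138) [heading=122, draw]
Final: pos=(-20.125,11.138), heading=122, 6 segment(s) drawn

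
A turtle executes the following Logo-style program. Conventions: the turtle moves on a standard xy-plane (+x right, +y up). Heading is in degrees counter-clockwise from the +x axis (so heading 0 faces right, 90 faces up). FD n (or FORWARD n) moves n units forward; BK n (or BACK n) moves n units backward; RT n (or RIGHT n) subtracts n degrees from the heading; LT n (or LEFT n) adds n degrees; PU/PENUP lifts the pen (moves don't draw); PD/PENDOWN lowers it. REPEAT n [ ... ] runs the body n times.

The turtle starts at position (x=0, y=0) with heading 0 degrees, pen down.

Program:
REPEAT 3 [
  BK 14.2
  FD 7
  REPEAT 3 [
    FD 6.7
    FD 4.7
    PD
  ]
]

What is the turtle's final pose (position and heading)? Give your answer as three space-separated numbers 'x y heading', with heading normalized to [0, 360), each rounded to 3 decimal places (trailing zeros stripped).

Answer: 81 0 0

Derivation:
Executing turtle program step by step:
Start: pos=(0,0), heading=0, pen down
REPEAT 3 [
  -- iteration 1/3 --
  BK 14.2: (0,0) -> (-14.2,0) [heading=0, draw]
  FD 7: (-14.2,0) -> (-7.2,0) [heading=0, draw]
  REPEAT 3 [
    -- iteration 1/3 --
    FD 6.7: (-7.2,0) -> (-0.5,0) [heading=0, draw]
    FD 4.7: (-0.5,0) -> (4.2,0) [heading=0, draw]
    PD: pen down
    -- iteration 2/3 --
    FD 6.7: (4.2,0) -> (10.9,0) [heading=0, draw]
    FD 4.7: (10.9,0) -> (15.6,0) [heading=0, draw]
    PD: pen down
    -- iteration 3/3 --
    FD 6.7: (15.6,0) -> (22.3,0) [heading=0, draw]
    FD 4.7: (22.3,0) -> (27,0) [heading=0, draw]
    PD: pen down
  ]
  -- iteration 2/3 --
  BK 14.2: (27,0) -> (12.8,0) [heading=0, draw]
  FD 7: (12.8,0) -> (19.8,0) [heading=0, draw]
  REPEAT 3 [
    -- iteration 1/3 --
    FD 6.7: (19.8,0) -> (26.5,0) [heading=0, draw]
    FD 4.7: (26.5,0) -> (31.2,0) [heading=0, draw]
    PD: pen down
    -- iteration 2/3 --
    FD 6.7: (31.2,0) -> (37.9,0) [heading=0, draw]
    FD 4.7: (37.9,0) -> (42.6,0) [heading=0, draw]
    PD: pen down
    -- iteration 3/3 --
    FD 6.7: (42.6,0) -> (49.3,0) [heading=0, draw]
    FD 4.7: (49.3,0) -> (54,0) [heading=0, draw]
    PD: pen down
  ]
  -- iteration 3/3 --
  BK 14.2: (54,0) -> (39.8,0) [heading=0, draw]
  FD 7: (39.8,0) -> (46.8,0) [heading=0, draw]
  REPEAT 3 [
    -- iteration 1/3 --
    FD 6.7: (46.8,0) -> (53.5,0) [heading=0, draw]
    FD 4.7: (53.5,0) -> (58.2,0) [heading=0, draw]
    PD: pen down
    -- iteration 2/3 --
    FD 6.7: (58.2,0) -> (64.9,0) [heading=0, draw]
    FD 4.7: (64.9,0) -> (69.6,0) [heading=0, draw]
    PD: pen down
    -- iteration 3/3 --
    FD 6.7: (69.6,0) -> (76.3,0) [heading=0, draw]
    FD 4.7: (76.3,0) -> (81,0) [heading=0, draw]
    PD: pen down
  ]
]
Final: pos=(81,0), heading=0, 24 segment(s) drawn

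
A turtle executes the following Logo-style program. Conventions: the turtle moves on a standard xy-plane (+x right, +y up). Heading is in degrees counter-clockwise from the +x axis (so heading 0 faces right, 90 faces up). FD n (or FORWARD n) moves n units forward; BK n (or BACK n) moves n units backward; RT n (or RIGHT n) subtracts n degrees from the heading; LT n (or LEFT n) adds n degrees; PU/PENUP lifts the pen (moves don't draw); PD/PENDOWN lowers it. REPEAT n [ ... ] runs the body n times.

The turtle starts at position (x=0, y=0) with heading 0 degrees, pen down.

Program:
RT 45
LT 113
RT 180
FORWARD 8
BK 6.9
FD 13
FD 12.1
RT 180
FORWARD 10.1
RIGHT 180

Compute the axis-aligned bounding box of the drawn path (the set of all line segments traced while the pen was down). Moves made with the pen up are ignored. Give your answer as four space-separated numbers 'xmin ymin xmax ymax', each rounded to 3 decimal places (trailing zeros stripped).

Answer: -9.815 -24.292 0 0

Derivation:
Executing turtle program step by step:
Start: pos=(0,0), heading=0, pen down
RT 45: heading 0 -> 315
LT 113: heading 315 -> 68
RT 180: heading 68 -> 248
FD 8: (0,0) -> (-2.997,-7.417) [heading=248, draw]
BK 6.9: (-2.997,-7.417) -> (-0.412,-1.02) [heading=248, draw]
FD 13: (-0.412,-1.02) -> (-5.282,-13.073) [heading=248, draw]
FD 12.1: (-5.282,-13.073) -> (-9.815,-24.292) [heading=248, draw]
RT 180: heading 248 -> 68
FD 10.1: (-9.815,-24.292) -> (-6.031,-14.928) [heading=68, draw]
RT 180: heading 68 -> 248
Final: pos=(-6.031,-14.928), heading=248, 5 segment(s) drawn

Segment endpoints: x in {-9.815, -6.031, -5.282, -2.997, -0.412, 0}, y in {-24.292, -14.928, -13.073, -7.417, -1.02, 0}
xmin=-9.815, ymin=-24.292, xmax=0, ymax=0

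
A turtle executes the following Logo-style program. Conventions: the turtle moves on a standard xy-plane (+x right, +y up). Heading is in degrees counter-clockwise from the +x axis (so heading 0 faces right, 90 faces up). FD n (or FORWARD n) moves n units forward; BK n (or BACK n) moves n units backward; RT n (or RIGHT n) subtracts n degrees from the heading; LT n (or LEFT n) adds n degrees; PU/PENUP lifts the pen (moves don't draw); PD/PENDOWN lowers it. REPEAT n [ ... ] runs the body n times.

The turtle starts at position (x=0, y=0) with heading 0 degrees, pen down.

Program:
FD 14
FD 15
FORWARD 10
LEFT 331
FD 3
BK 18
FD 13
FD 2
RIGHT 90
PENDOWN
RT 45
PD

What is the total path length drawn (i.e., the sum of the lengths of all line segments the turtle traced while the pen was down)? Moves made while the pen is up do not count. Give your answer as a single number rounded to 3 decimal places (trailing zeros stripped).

Answer: 75

Derivation:
Executing turtle program step by step:
Start: pos=(0,0), heading=0, pen down
FD 14: (0,0) -> (14,0) [heading=0, draw]
FD 15: (14,0) -> (29,0) [heading=0, draw]
FD 10: (29,0) -> (39,0) [heading=0, draw]
LT 331: heading 0 -> 331
FD 3: (39,0) -> (41.624,-1.454) [heading=331, draw]
BK 18: (41.624,-1.454) -> (25.881,7.272) [heading=331, draw]
FD 13: (25.881,7.272) -> (37.251,0.97) [heading=331, draw]
FD 2: (37.251,0.97) -> (39,0) [heading=331, draw]
RT 90: heading 331 -> 241
PD: pen down
RT 45: heading 241 -> 196
PD: pen down
Final: pos=(39,0), heading=196, 7 segment(s) drawn

Segment lengths:
  seg 1: (0,0) -> (14,0), length = 14
  seg 2: (14,0) -> (29,0), length = 15
  seg 3: (29,0) -> (39,0), length = 10
  seg 4: (39,0) -> (41.624,-1.454), length = 3
  seg 5: (41.624,-1.454) -> (25.881,7.272), length = 18
  seg 6: (25.881,7.272) -> (37.251,0.97), length = 13
  seg 7: (37.251,0.97) -> (39,0), length = 2
Total = 75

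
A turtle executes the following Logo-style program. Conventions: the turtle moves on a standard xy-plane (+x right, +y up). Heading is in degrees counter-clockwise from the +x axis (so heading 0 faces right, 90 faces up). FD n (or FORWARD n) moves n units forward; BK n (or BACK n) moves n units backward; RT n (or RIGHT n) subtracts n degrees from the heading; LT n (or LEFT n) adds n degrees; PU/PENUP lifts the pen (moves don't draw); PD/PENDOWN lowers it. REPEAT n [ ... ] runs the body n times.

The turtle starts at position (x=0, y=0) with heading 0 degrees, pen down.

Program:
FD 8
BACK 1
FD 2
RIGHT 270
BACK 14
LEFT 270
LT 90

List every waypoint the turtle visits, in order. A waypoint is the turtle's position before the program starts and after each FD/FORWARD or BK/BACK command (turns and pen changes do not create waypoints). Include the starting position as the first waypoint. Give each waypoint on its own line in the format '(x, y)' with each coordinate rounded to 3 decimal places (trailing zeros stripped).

Answer: (0, 0)
(8, 0)
(7, 0)
(9, 0)
(9, -14)

Derivation:
Executing turtle program step by step:
Start: pos=(0,0), heading=0, pen down
FD 8: (0,0) -> (8,0) [heading=0, draw]
BK 1: (8,0) -> (7,0) [heading=0, draw]
FD 2: (7,0) -> (9,0) [heading=0, draw]
RT 270: heading 0 -> 90
BK 14: (9,0) -> (9,-14) [heading=90, draw]
LT 270: heading 90 -> 0
LT 90: heading 0 -> 90
Final: pos=(9,-14), heading=90, 4 segment(s) drawn
Waypoints (5 total):
(0, 0)
(8, 0)
(7, 0)
(9, 0)
(9, -14)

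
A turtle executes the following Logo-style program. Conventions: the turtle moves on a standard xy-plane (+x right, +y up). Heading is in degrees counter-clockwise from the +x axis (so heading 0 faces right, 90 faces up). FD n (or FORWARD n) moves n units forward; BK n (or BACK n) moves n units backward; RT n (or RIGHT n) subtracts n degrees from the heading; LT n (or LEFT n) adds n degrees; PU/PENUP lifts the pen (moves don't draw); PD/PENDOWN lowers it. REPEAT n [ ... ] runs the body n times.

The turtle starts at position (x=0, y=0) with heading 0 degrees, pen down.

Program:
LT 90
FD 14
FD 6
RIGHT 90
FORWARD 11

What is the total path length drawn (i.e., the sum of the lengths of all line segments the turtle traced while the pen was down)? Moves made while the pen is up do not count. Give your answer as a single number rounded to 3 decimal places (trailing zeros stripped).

Answer: 31

Derivation:
Executing turtle program step by step:
Start: pos=(0,0), heading=0, pen down
LT 90: heading 0 -> 90
FD 14: (0,0) -> (0,14) [heading=90, draw]
FD 6: (0,14) -> (0,20) [heading=90, draw]
RT 90: heading 90 -> 0
FD 11: (0,20) -> (11,20) [heading=0, draw]
Final: pos=(11,20), heading=0, 3 segment(s) drawn

Segment lengths:
  seg 1: (0,0) -> (0,14), length = 14
  seg 2: (0,14) -> (0,20), length = 6
  seg 3: (0,20) -> (11,20), length = 11
Total = 31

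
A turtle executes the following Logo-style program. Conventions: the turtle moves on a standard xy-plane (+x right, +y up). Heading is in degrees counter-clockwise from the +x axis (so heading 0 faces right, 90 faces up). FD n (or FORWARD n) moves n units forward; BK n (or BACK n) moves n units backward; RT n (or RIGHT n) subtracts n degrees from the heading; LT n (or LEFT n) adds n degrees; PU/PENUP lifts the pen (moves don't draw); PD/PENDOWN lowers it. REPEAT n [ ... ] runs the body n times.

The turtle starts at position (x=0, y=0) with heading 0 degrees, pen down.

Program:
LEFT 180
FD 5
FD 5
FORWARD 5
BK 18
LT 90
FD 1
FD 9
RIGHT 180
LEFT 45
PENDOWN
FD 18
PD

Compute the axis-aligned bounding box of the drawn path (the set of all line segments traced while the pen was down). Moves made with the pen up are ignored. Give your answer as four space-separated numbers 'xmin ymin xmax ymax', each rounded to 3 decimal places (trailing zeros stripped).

Answer: -15 -10 3 2.728

Derivation:
Executing turtle program step by step:
Start: pos=(0,0), heading=0, pen down
LT 180: heading 0 -> 180
FD 5: (0,0) -> (-5,0) [heading=180, draw]
FD 5: (-5,0) -> (-10,0) [heading=180, draw]
FD 5: (-10,0) -> (-15,0) [heading=180, draw]
BK 18: (-15,0) -> (3,0) [heading=180, draw]
LT 90: heading 180 -> 270
FD 1: (3,0) -> (3,-1) [heading=270, draw]
FD 9: (3,-1) -> (3,-10) [heading=270, draw]
RT 180: heading 270 -> 90
LT 45: heading 90 -> 135
PD: pen down
FD 18: (3,-10) -> (-9.728,2.728) [heading=135, draw]
PD: pen down
Final: pos=(-9.728,2.728), heading=135, 7 segment(s) drawn

Segment endpoints: x in {-15, -10, -9.728, -5, 0, 3, 3}, y in {-10, -1, 0, 0, 0, 0, 0, 2.728}
xmin=-15, ymin=-10, xmax=3, ymax=2.728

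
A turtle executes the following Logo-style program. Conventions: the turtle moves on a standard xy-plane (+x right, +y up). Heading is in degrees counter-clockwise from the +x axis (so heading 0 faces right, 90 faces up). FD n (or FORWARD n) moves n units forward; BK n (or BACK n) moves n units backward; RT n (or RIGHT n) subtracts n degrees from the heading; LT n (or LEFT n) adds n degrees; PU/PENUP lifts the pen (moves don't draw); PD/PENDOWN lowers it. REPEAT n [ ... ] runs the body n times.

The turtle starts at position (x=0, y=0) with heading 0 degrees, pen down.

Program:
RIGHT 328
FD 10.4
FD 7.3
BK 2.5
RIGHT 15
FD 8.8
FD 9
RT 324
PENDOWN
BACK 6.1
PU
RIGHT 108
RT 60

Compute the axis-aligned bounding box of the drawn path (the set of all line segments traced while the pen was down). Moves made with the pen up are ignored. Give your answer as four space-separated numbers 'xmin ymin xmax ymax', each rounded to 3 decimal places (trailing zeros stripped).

Executing turtle program step by step:
Start: pos=(0,0), heading=0, pen down
RT 328: heading 0 -> 32
FD 10.4: (0,0) -> (8.82,5.511) [heading=32, draw]
FD 7.3: (8.82,5.511) -> (15.01,9.38) [heading=32, draw]
BK 2.5: (15.01,9.38) -> (12.89,8.055) [heading=32, draw]
RT 15: heading 32 -> 17
FD 8.8: (12.89,8.055) -> (21.306,10.628) [heading=17, draw]
FD 9: (21.306,10.628) -> (29.913,13.259) [heading=17, draw]
RT 324: heading 17 -> 53
PD: pen down
BK 6.1: (29.913,13.259) -> (26.241,8.387) [heading=53, draw]
PU: pen up
RT 108: heading 53 -> 305
RT 60: heading 305 -> 245
Final: pos=(26.241,8.387), heading=245, 6 segment(s) drawn

Segment endpoints: x in {0, 8.82, 12.89, 15.01, 21.306, 26.241, 29.913}, y in {0, 5.511, 8.055, 8.387, 9.38, 10.628, 13.259}
xmin=0, ymin=0, xmax=29.913, ymax=13.259

Answer: 0 0 29.913 13.259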